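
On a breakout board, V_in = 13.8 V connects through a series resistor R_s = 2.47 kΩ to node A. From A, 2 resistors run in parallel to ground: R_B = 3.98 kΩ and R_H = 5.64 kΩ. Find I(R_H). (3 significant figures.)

I ≈ 1.19 mA

Combine the parallel branches: R_p = (1/3.98 + 1/5.64)⁻¹ = 2.333 kΩ.
Node voltage V_A = V_in · R_p/(R_s + R_p) = 13.8 × 0.4858 = 6.704 V.
Branch current I = V_A/R_H = 6.704/5.64 = 1.189 mA.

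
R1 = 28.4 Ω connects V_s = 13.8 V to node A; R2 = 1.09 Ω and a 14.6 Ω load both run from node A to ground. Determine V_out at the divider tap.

V_out ≈ 0.476 V

R2 ‖ R_L = (1.09 × 14.6)/(1.09 + 14.6) = 1.014 Ω.
Voltage divider with the loaded lower leg: V_out = 13.8 × 1.014/(28.4 + 1.014) = 13.8 × 0.03448 = 0.4759 V.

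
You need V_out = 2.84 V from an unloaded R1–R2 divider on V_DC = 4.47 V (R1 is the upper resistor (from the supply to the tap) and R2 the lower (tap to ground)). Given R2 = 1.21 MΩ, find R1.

V_out/V_DC = R2/(R1+R2) = 0.6353.
Rearranging, R1 = R2·(1−k)/k = 1.21 × 0.5739 = 0.6945 MΩ.

R1 ≈ 0.694 MΩ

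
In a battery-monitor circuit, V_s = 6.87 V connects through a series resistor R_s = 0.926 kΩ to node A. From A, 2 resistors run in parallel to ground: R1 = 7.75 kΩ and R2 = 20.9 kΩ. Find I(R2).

Combine the parallel branches: R_p = (1/7.75 + 1/20.9)⁻¹ = 5.654 kΩ.
V_A = 6.87 × 5.654/6.580 = 5.903 V.
Branch current I = V_A/R2 = 5.903/20.9 = 0.2824 mA.
(Check via current divider: I_total = 1.044 mA; share G_k/ΣG = 0.2705 → same result.)

I ≈ 0.282 mA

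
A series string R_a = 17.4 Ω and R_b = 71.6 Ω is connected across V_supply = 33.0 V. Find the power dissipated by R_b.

P ≈ 9.84 W

Series current I = V_supply/ΣR = 33.0/89.00 = 0.3708 A.
P = I²R = 0.1375 × 71.6 = 9.844 W.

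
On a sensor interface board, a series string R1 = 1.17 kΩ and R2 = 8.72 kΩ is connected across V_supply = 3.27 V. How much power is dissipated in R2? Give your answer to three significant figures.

P ≈ 0.953 mW

ΣR = 9.890 kΩ → I = 3.27/9.890 = 0.3306 mA.
P(R2) = I²·R2 = (0.3306)² × 8.72 = 0.9533 mW.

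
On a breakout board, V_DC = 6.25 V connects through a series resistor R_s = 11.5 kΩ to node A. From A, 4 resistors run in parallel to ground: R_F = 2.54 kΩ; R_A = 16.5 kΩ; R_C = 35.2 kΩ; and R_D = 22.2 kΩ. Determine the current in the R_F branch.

Combine the parallel branches: R_p = (1/2.54 + 1/16.5 + 1/35.2 + 1/22.2)⁻¹ = 1.895 kΩ.
V_A = 6.25 × 1.895/13.39 = 0.8841 V.
I(R_F) = V_A / R_F = 0.8841/2.54 = 0.3481 mA.

I ≈ 0.348 mA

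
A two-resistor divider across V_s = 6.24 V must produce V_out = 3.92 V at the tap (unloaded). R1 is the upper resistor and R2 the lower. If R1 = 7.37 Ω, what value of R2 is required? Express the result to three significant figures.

R2 ≈ 12.5 Ω

The divider ratio is R2/(R1+R2) = 3.92/6.24 = 0.6282.
So R2 = R1 · V_out/(V_s − V_out) = 7.37 × 3.92/(6.24 − 3.92) = 7.37 × 1.690 = 12.45 Ω.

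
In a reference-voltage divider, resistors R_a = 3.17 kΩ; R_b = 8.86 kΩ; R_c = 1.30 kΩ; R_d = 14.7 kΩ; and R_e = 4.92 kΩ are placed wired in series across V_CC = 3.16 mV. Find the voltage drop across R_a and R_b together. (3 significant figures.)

V ≈ 1.15 mV

Total series resistance ΣR = 3.17 + 8.86 + 1.30 + 14.7 + 4.92 = 32.95 kΩ.
R_{R_a..R_b} = 3.17 + 8.86 = 12.03 kΩ.
Voltage divider: V = V_CC · (12.03 / 32.95) = 3.16 × 0.3651 = 1.154 mV.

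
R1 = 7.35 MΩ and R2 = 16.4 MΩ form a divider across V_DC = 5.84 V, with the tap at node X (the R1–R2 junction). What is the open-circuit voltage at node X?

Open-circuit (no load on X): V_th = V_DC · R2/(R1 + R2) = 5.84 × 16.4/(7.350 + 16.4) = 4.033 V.

V_th ≈ 4.03 V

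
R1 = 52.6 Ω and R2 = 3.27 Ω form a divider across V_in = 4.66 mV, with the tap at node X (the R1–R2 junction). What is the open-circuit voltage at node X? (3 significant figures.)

With X open, the divider is unloaded: V_th = 4.66 × 3.27/55.87 = 0.2727 mV.

V_th ≈ 0.273 mV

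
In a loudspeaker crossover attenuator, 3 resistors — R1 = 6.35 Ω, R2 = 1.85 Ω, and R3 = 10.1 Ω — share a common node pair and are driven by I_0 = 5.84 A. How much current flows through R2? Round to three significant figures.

I ≈ 3.96 A

ΣG = 1/6.35 + 1/1.85 + 1/10.1 = 0.7970.
By the current-divider rule, I = I_0 · G_k/ΣG = 5.84 × 0.6782 = 3.961 A.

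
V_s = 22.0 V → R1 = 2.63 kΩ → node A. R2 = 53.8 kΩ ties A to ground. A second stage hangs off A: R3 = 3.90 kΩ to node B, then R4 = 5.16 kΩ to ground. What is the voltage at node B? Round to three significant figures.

V_B ≈ 9.36 V

The second stage (R3 + R4 = 9.060 kΩ) loads node A in parallel with R2.
Effective lower resistance at A: R2 ‖ 9.060 = 7.754 kΩ.
So V_A = 22.0 × 0.7467 = 16.43 V.
Then the unloaded second divider: V_B = V_A × R4/(R3+R4) = 16.43 × 0.5695 = 9.356 V.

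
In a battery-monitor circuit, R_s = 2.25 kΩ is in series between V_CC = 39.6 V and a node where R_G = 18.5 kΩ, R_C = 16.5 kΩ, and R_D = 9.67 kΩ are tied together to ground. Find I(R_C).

Equivalent of the parallel group: R_p = 4.586 kΩ.
V_A by voltage divider: V_A = 39.6 × 4.586/(2.25 + 4.586) = 26.57 V.
I(R_C) = V_A / R_C = 26.57/16.5 = 1.610 mA.
(Check via current divider: I_total = 5.793 mA; share G_k/ΣG = 0.2779 → same result.)

I ≈ 1.61 mA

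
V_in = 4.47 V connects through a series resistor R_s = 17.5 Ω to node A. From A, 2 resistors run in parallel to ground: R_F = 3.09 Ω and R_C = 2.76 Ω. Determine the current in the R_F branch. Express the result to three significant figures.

Equivalent of the parallel group: R_p = 1.458 Ω.
V_A = 4.47 × 1.458/18.96 = 0.3437 V.
Branch current I = V_A/R_F = 0.3437/3.09 = 0.1112 A.

I ≈ 0.111 A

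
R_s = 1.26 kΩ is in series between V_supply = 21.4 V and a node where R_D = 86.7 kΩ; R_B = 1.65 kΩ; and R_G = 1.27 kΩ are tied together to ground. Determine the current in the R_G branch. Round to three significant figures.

Equivalent of the parallel group: R_p = 0.7117 kΩ.
V_A = 21.4 × 0.7117/1.972 = 7.725 V.
I(R_G) = V_A / R_G = 7.725/1.27 = 6.083 mA.

I ≈ 6.08 mA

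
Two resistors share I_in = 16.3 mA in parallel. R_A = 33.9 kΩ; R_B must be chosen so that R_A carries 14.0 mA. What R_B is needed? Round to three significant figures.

In a two-way split, I_A/I_in = R_B/(R_A + R_B).
With f = 0.8589, R_B = R_A · f/(1−f) = 33.9 × 6.087 = 206.3 kΩ.

R_B ≈ 206 kΩ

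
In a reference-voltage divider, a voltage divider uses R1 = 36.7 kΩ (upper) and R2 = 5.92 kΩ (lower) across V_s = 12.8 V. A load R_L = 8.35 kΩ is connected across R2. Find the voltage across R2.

V_out ≈ 1.10 V

First combine the lower leg with the load: R2 ‖ R_L = 3.464 kΩ.
Then V_out = V_s · R2'/(R1 + R2') = 12.8 × 3.464/40.16 = 1.104 V.
(Unloaded it would be 1.78 V; the load pulls it down.)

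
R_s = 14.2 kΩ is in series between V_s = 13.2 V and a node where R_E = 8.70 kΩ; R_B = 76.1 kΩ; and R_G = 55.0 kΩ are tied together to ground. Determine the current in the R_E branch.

I ≈ 0.493 mA

Combine the parallel branches: R_p = (1/8.70 + 1/76.1 + 1/55.0)⁻¹ = 6.837 kΩ.
V_A by voltage divider: V_A = 13.2 × 6.837/(14.2 + 6.837) = 4.290 V.
Branch current I = V_A/R_E = 4.290/8.70 = 0.4931 mA.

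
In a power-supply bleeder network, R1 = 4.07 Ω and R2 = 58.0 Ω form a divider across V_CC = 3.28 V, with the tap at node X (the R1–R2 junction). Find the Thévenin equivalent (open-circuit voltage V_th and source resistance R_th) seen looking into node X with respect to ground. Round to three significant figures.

V_th ≈ 3.06 V, R_th ≈ 3.80 Ω

Open-circuit (no load on X): V_th = V_CC · R2/(R1 + R2) = 3.28 × 58.0/(4.070 + 58.0) = 3.065 V.
With V_CC suppressed (replaced by a short), R_th = R1 ‖ R2 = (4.070 × 58.0)/(4.070 + 58.0) = 3.803 Ω.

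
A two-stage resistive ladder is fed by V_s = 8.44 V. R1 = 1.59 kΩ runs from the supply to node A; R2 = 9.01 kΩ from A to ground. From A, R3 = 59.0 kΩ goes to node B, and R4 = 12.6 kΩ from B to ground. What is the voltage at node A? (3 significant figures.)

Node A sees R2 in parallel with the series input of stage 2, R3 + R4 = 71.60 kΩ.
R2 ‖ (R3+R4) = 8.003 kΩ.
V_A = 8.44 × 8.003/(1.59 + 8.003) = 7.041 V.

V_A ≈ 7.04 V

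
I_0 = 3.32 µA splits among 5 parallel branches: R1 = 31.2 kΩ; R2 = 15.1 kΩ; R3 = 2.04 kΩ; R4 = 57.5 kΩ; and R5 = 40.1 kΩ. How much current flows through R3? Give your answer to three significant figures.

Conductances: ΣG = 1/31.2 + 1/15.1 + 1/2.04 + 1/57.5 + 1/40.1 = 0.6308 (1/kΩ).
Current divider: I(R3) = I_0 · G_k/ΣG = 3.32 × (0.4902/0.6308) = 3.32 × 0.7771 = 2.580 µA.

I ≈ 2.58 µA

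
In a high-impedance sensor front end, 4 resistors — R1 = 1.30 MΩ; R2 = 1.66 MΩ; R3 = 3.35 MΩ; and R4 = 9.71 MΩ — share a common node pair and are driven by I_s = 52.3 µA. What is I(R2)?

I ≈ 17.8 µA

Total conductance ΣG = 1/1.30 + 1/1.66 + 1/3.35 + 1/9.71 = 1.773 (units of 1/MΩ).
Current divider: I(R2) = I_s · G_k/ΣG = 52.3 × (0.6024/1.773) = 52.3 × 0.3397 = 17.77 µA.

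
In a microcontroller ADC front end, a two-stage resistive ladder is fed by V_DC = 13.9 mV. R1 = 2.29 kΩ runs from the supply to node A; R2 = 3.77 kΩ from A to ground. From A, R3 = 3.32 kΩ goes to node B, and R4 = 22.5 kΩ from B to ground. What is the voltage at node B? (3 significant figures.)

The second stage (R3 + R4 = 25.82 kΩ) loads node A in parallel with R2.
Effective lower resistance at A: R2 ‖ 25.82 = 3.290 kΩ.
V_A = 13.9 × 3.290/(2.29 + 3.290) = 8.195 mV.
Then the unloaded second divider: V_B = V_A × R4/(R3+R4) = 8.195 × 0.8714 = 7.141 mV.

V_B ≈ 7.14 mV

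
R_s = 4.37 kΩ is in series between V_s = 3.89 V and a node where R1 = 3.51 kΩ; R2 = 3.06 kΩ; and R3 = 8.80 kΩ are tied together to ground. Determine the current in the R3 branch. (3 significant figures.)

Combine the parallel branches: R_p = (1/3.51 + 1/3.06 + 1/8.80)⁻¹ = 1.379 kΩ.
Node voltage V_A = V_s · R_p/(R_s + R_p) = 3.89 × 0.2398 = 0.9329 V.
Branch current I = V_A/R3 = 0.9329/8.80 = 0.1060 mA.
(Check via current divider: I_total = 0.6767 mA; share G_k/ΣG = 0.1567 → same result.)

I ≈ 0.106 mA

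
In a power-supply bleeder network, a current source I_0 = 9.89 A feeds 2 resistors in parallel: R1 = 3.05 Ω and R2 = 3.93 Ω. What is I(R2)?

Two-branch current divider: I_k = I_0 · R_other/(R_1 + R_2).
So I = 9.89 × 3.05/6.980 = 4.322 A.

I ≈ 4.32 A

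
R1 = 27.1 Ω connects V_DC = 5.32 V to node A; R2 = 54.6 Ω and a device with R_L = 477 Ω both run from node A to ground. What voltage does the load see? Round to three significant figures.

R2 ‖ R_L = (54.6 × 477)/(54.6 + 477) = 48.99 Ω.
Voltage divider with the loaded lower leg: V_out = 5.32 × 48.99/(27.1 + 48.99) = 5.32 × 0.6439 = 3.425 V.

V_out ≈ 3.43 V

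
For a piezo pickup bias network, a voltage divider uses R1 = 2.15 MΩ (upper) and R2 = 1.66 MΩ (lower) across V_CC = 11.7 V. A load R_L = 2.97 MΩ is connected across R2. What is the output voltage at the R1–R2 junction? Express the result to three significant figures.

R2 ‖ R_L = (1.66 × 2.97)/(1.66 + 2.97) = 1.065 MΩ.
Now apply the divider: V_out = 11.7 × 0.3312 = 3.875 V.
(Unloaded it would be 5.10 V; the load pulls it down.)

V_out ≈ 3.88 V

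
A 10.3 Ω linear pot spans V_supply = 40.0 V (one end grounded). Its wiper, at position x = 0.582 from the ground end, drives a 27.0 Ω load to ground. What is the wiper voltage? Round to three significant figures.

Lower segment x·R_p = 5.995 Ω; upper segment (1−x)·R_p = 4.305 Ω.
Lower segment in parallel with the load: 5.995 ‖ 27.0 = 4.905 Ω.
Loaded-divider output: V_out = 40.0 × 0.5326 = 21.30 V.

V_out ≈ 21.3 V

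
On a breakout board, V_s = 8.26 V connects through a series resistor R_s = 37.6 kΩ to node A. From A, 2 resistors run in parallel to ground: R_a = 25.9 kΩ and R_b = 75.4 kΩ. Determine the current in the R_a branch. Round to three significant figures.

I ≈ 0.108 mA

Combine the parallel branches: R_p = (1/25.9 + 1/75.4)⁻¹ = 19.28 kΩ.
Node voltage V_A = V_s · R_p/(R_s + R_p) = 8.26 × 0.3389 = 2.800 V.
Branch current I = V_A/R_a = 2.800/25.9 = 0.1081 mA.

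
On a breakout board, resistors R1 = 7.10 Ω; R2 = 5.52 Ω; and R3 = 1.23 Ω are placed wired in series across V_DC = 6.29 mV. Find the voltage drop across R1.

V ≈ 3.22 mV

Series total: ΣR = 7.10 + 5.52 + 1.23 = 13.85 Ω.
By the voltage-divider rule, V = 6.29 × 7.100/13.85 = 3.224 mV.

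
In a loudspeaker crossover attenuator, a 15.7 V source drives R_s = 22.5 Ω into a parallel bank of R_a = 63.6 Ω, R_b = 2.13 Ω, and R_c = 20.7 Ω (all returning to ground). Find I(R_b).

Combine the parallel branches: R_p = (1/63.6 + 1/2.13 + 1/20.7)⁻¹ = 1.874 Ω.
Node voltage V_A = V_DC · R_p/(R_s + R_p) = 15.7 × 0.07690 = 1.207 V.
Branch current I = V_A/R_b = 1.207/2.13 = 0.5668 A.

I ≈ 0.567 A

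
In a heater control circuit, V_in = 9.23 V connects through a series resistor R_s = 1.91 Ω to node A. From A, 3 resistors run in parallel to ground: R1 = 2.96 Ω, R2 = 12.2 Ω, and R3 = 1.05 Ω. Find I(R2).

Parallel bank: R_p = 1/(1/2.96 + 1/12.2 + 1/1.05) = 0.7288 Ω.
V_A = 9.23 × 0.7288/2.639 = 2.549 V.
I(R2) = V_A / R2 = 2.549/12.2 = 0.2089 A.
(Check via current divider: I_total = 3.498 A; share G_k/ΣG = 0.05973 → same result.)

I ≈ 0.209 A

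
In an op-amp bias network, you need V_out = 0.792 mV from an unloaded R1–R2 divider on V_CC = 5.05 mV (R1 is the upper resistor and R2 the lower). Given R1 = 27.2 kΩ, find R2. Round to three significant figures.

R2 ≈ 5.06 kΩ

The divider ratio is R2/(R1+R2) = 0.792/5.05 = 0.1568.
So R2 = R1 · V_out/(V_CC − V_out) = 27.2 × 0.792/(5.05 − 0.792) = 27.2 × 0.1860 = 5.059 kΩ.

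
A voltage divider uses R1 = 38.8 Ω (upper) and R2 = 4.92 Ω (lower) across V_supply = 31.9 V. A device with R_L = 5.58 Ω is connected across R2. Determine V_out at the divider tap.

First combine the lower leg with the load: R2 ‖ R_L = 2.615 Ω.
Voltage divider with the loaded lower leg: V_out = 31.9 × 2.615/(38.8 + 2.615) = 31.9 × 0.06313 = 2.014 V.
(Unloaded it would be 3.59 V; the load pulls it down.)

V_out ≈ 2.01 V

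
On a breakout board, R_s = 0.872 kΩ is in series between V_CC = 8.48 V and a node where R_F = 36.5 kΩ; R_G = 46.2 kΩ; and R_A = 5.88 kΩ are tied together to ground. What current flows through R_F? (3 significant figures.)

Equivalent of the parallel group: R_p = 4.564 kΩ.
V_A = 8.48 × 4.564/5.436 = 7.120 V.
I(R_F) = V_A / R_F = 7.120/36.5 = 0.1951 mA.
(Equivalently: I_total = 1.560 mA, then current-divider fraction G_k/ΣG = 0.1250.)

I ≈ 0.195 mA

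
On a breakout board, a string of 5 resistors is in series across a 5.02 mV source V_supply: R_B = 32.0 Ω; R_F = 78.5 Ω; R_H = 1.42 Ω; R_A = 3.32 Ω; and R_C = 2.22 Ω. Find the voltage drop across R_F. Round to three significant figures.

Total series resistance ΣR = 32.0 + 78.5 + 1.42 + 3.32 + 2.22 = 117.5 Ω.
Voltage divider: V = V_supply · (78.50 / 117.5) = 5.02 × 0.6683 = 3.355 mV.

V ≈ 3.35 mV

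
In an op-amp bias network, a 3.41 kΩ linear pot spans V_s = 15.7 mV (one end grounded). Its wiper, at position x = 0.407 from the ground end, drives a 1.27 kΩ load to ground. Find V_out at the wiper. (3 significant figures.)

Split the track: R_lower = x·R_p = 1.388 kΩ, R_upper = (1−x)·R_p = 2.022 kΩ.
Lower segment in parallel with the load: 1.388 ‖ 1.27 = 0.6632 kΩ.
Loaded-divider output: V_out = 15.7 × 0.2470 = 3.877 mV.
(Unloaded: V_out = x·V_s = 6.39 mV.)

V_out ≈ 3.88 mV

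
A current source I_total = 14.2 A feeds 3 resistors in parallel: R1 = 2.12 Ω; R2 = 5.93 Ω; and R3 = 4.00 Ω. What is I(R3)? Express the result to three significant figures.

Conductances: ΣG = 1/2.12 + 1/5.93 + 1/4.00 = 0.8903 (1/Ω).
Current divider: I(R3) = I_total · G_k/ΣG = 14.2 × (0.2500/0.8903) = 14.2 × 0.2808 = 3.987 A.

I ≈ 3.99 A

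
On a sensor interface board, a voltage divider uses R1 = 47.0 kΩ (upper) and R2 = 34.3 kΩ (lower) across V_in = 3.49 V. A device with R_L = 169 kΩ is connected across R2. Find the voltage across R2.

First combine the lower leg with the load: R2 ‖ R_L = 28.51 kΩ.
Then V_out = V_in · R2'/(R1 + R2') = 3.49 × 28.51/75.51 = 1.318 V.

V_out ≈ 1.32 V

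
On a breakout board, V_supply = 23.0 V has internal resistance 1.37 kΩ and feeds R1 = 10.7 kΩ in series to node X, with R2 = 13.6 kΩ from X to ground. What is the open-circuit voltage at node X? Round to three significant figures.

V_th ≈ 12.2 V

R1' = 1.37 + 10.7 = 12.07 kΩ (source resistance + R1).
V_th is the unloaded tap voltage: V_supply · R2/(R1'+R2) = 23.0 × 0.5298 = 12.19 V.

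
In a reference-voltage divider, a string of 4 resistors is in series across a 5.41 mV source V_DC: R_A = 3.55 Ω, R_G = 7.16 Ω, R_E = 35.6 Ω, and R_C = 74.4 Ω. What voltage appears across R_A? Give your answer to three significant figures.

Total series resistance ΣR = 3.55 + 7.16 + 35.6 + 74.4 = 120.7 Ω.
By the voltage-divider rule, V = 5.41 × 3.550/120.7 = 0.1591 mV.

V ≈ 0.159 mV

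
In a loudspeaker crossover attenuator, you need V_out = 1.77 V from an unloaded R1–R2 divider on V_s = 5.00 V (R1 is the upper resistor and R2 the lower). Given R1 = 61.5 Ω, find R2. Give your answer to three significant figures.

R2 ≈ 33.7 Ω

Required fraction k = V_out/V_s = 0.3540.
So R2 = R1 · V_out/(V_s − V_out) = 61.5 × 1.77/(5.00 − 1.77) = 61.5 × 0.5480 = 33.70 Ω.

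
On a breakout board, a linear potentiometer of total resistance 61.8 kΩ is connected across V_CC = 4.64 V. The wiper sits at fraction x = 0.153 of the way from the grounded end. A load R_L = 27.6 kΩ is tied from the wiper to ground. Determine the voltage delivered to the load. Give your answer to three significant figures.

Lower segment x·R_p = 9.455 kΩ; upper segment (1−x)·R_p = 52.34 kΩ.
(x·R_p) ‖ R_L = 7.043 kΩ.
V_out = 4.64 × 7.043/(52.34 + 7.043) = 0.5503 V.

V_out ≈ 0.550 V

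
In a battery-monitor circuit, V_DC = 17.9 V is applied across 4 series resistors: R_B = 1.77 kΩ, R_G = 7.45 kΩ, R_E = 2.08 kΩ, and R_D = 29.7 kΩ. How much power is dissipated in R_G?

ΣR = 41.00 kΩ → I = 17.9/41.00 = 0.4366 mA.
P(R_G) = I²·R_G = (0.4366)² × 7.45 = 1.420 mW.

P ≈ 1.42 mW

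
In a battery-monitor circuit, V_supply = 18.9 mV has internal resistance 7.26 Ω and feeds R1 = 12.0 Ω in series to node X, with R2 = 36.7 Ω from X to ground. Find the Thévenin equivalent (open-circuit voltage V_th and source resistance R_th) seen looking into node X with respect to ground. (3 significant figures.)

R1' = 7.26 + 12.0 = 19.26 Ω (source resistance + R1).
Open-circuit (no load on X): V_th = V_supply · R2/(R1' + R2) = 18.9 × 36.7/(19.26 + 36.7) = 12.40 mV.
Zeroing V_supply shorts the top of R1' to ground, so R_th = R1' ‖ R2 = 12.63 Ω.

V_th ≈ 12.4 mV, R_th ≈ 12.6 Ω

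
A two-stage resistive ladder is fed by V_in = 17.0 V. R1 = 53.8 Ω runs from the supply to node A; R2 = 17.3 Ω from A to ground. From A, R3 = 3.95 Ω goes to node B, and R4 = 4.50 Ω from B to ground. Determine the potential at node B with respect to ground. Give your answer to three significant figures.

Node A sees R2 in parallel with the series input of stage 2, R3 + R4 = 8.450 Ω.
R2 ‖ (R3+R4) = 5.677 Ω.
So V_A = 17.0 × 0.09545 = 1.623 V.
V_B = V_A × 0.5325 = 0.8641 V.

V_B ≈ 0.864 V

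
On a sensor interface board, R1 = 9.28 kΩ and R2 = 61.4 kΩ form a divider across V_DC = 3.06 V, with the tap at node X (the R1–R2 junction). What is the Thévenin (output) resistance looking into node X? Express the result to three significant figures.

R_th ≈ 8.06 kΩ

Looking into X with the source shorted: R_th = R1·R2/(R1+R2) = 9.280 × 61.4/70.68 = 8.062 kΩ.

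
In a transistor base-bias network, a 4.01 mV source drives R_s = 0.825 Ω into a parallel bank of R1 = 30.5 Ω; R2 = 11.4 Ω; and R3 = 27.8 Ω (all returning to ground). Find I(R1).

I ≈ 0.116 mA

Combine the parallel branches: R_p = (1/30.5 + 1/11.4 + 1/27.8)⁻¹ = 6.391 Ω.
V_A = 4.01 × 6.391/7.216 = 3.552 mV.
Branch current I = V_A/R1 = 3.552/30.5 = 0.1164 mA.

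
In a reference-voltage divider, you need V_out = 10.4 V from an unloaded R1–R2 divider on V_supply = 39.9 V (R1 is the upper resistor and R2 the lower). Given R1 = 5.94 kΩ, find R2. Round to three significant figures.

Required fraction k = V_out/V_supply = 0.2607.
R2 = R1 · 0.2607/(1 − 0.2607) = 2.094 kΩ.

R2 ≈ 2.09 kΩ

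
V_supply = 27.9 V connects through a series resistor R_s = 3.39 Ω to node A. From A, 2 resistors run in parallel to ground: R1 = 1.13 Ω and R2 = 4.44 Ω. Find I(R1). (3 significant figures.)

Combine the parallel branches: R_p = (1/1.13 + 1/4.44)⁻¹ = 0.9008 Ω.
V_A by voltage divider: V_A = 27.9 × 0.9008/(3.39 + 0.9008) = 5.857 V.
I(R1) = V_A / R1 = 5.857/1.13 = 5.183 A.

I ≈ 5.18 A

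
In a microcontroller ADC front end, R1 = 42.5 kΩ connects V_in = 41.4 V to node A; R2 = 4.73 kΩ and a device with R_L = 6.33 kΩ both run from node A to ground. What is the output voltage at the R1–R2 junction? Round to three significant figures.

V_out ≈ 2.48 V

The load sits in parallel with R2, giving an effective lower resistance R2' = R2·R_L/(R2+R_L) = 2.707 kΩ.
Then V_out = V_in · R2'/(R1 + R2') = 41.4 × 2.707/45.21 = 2.479 V.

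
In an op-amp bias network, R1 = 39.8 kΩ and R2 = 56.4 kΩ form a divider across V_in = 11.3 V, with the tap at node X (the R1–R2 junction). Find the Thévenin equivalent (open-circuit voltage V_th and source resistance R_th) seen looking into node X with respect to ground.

With X open, the divider is unloaded: V_th = 11.3 × 56.4/96.20 = 6.625 V.
Looking into X with the source shorted: R_th = R1·R2/(R1+R2) = 39.80 × 56.4/96.20 = 23.33 kΩ.

V_th ≈ 6.62 V, R_th ≈ 23.3 kΩ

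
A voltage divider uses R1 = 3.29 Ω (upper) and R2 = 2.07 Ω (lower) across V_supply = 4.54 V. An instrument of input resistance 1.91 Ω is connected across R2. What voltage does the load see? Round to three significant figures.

First combine the lower leg with the load: R2 ‖ R_L = 0.9934 Ω.
Now apply the divider: V_out = 4.54 × 0.2319 = 1.053 V.

V_out ≈ 1.05 V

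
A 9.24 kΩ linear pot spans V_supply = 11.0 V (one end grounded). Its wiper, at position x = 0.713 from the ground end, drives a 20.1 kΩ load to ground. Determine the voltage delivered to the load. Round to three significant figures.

The pot divides into 2.652 kΩ above the wiper and 6.588 kΩ below.
(x·R_p) ‖ R_L = 4.962 kΩ.
Then V_out = V_supply · 4.962/(2.652 + 4.962) = 7.169 V.

V_out ≈ 7.17 V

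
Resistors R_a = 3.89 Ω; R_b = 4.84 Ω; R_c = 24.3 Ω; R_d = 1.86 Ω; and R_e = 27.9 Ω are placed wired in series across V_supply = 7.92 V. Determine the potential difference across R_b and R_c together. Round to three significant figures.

V ≈ 3.68 V

ΣR = 3.89 + 4.84 + 24.3 + 1.86 + 27.9 = 62.79 Ω.
R_{R_b..R_c} = 4.84 + 24.3 = 29.14 Ω.
Voltage divider: V = V_supply · (29.14 / 62.79) = 7.92 × 0.4641 = 3.676 V.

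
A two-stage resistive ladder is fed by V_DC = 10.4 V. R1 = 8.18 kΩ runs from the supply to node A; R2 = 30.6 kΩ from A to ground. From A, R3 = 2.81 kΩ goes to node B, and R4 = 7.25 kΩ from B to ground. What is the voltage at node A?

The second stage (R3 + R4 = 10.06 kΩ) loads node A in parallel with R2.
R2 ‖ (R3+R4) = 7.571 kΩ.
First divider: V_A = V_DC · 7.571/(8.18 + 7.571) = 4.999 V.

V_A ≈ 5.00 V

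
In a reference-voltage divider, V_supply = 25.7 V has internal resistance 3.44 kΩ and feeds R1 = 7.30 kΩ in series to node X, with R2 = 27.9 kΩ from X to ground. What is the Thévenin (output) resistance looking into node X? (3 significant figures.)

R1' = 3.44 + 7.30 = 10.74 kΩ (source resistance + R1).
Zeroing V_supply shorts the top of R1' to ground, so R_th = R1' ‖ R2 = 7.755 kΩ.

R_th ≈ 7.75 kΩ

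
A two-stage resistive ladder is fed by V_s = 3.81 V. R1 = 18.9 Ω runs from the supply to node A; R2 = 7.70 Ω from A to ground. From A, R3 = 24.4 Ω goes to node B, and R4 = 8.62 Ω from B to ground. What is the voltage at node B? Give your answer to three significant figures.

Node A sees R2 in parallel with the series input of stage 2, R3 + R4 = 33.02 Ω.
R2 ‖ (R3+R4) = 6.244 Ω.
First divider: V_A = V_s · 6.244/(18.9 + 6.244) = 0.9461 V.
Stage 2 is unloaded, so V_B = V_A · R4/(R3+R4) = 0.9461 × 8.62/33.02 = 0.2470 V.

V_B ≈ 0.247 V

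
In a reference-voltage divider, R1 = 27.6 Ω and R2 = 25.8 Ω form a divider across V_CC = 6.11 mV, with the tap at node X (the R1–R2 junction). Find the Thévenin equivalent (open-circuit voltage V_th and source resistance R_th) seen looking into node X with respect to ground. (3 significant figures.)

With X open, the divider is unloaded: V_th = 6.11 × 25.8/53.40 = 2.952 mV.
Looking into X with the source shorted: R_th = R1·R2/(R1+R2) = 27.60 × 25.8/53.40 = 13.33 Ω.

V_th ≈ 2.95 mV, R_th ≈ 13.3 Ω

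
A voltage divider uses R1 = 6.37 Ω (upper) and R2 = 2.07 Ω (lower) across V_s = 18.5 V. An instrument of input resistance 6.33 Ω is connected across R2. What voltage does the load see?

V_out ≈ 3.64 V

First combine the lower leg with the load: R2 ‖ R_L = 1.560 Ω.
Voltage divider with the loaded lower leg: V_out = 18.5 × 1.560/(6.37 + 1.560) = 18.5 × 0.1967 = 3.639 V.
(Unloaded it would be 4.54 V; the load pulls it down.)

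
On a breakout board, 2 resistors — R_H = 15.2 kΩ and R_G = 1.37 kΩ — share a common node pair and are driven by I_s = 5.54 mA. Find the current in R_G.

For two parallel branches, I_k = I_s · (other R)/(sum of R).
So I = 5.54 × 15.2/16.57 = 5.082 mA.

I ≈ 5.08 mA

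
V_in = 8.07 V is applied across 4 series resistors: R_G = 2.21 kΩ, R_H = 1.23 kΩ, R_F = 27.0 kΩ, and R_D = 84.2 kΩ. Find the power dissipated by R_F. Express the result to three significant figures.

P ≈ 0.134 mW

ΣR = 114.6 kΩ → I = 8.07/114.6 = 0.07039 mA.
V(R_F) = I·R = 1.901 V; P = V·I = 1.901 × 0.07039 = 0.1338 mW.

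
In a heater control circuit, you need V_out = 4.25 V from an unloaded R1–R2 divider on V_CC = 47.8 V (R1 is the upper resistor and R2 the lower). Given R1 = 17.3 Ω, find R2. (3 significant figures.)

V_out/V_CC = R2/(R1+R2) = 0.08891.
Rearranging, R2 = R1·k/(1−k) = 17.3 × 0.09759 = 1.688 Ω.

R2 ≈ 1.69 Ω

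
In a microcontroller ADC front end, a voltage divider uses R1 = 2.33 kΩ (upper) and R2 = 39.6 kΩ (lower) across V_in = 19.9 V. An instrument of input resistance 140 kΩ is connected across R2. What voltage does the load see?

V_out ≈ 18.5 V

The load sits in parallel with R2, giving an effective lower resistance R2' = R2·R_L/(R2+R_L) = 30.87 kΩ.
Now apply the divider: V_out = 19.9 × 0.9298 = 18.50 V.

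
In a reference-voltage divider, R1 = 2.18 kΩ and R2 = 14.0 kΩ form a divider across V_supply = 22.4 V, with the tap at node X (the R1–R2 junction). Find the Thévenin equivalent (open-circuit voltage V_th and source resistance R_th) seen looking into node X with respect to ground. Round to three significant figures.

V_th ≈ 19.4 V, R_th ≈ 1.89 kΩ

V_th is the unloaded tap voltage: V_supply · R2/(R1+R2) = 22.4 × 0.8653 = 19.38 V.
Zeroing V_supply shorts the top of R1 to ground, so R_th = R1 ‖ R2 = 1.886 kΩ.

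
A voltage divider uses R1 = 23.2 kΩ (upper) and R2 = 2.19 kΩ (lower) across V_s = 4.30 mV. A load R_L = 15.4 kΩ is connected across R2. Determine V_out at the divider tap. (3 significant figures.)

R2 ‖ R_L = (2.19 × 15.4)/(2.19 + 15.4) = 1.917 kΩ.
Voltage divider with the loaded lower leg: V_out = 4.30 × 1.917/(23.2 + 1.917) = 4.30 × 0.07634 = 0.3282 mV.

V_out ≈ 0.328 mV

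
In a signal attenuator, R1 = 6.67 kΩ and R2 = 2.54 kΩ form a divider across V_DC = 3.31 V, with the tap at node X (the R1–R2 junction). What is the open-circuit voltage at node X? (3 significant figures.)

V_th is the unloaded tap voltage: V_DC · R2/(R1+R2) = 3.31 × 0.2758 = 0.9129 V.

V_th ≈ 0.913 V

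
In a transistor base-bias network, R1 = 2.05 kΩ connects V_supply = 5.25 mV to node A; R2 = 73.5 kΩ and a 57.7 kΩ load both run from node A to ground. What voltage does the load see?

V_out ≈ 4.94 mV

R2 ‖ R_L = (73.5 × 57.7)/(73.5 + 57.7) = 32.32 kΩ.
Now apply the divider: V_out = 5.25 × 0.9404 = 4.937 mV.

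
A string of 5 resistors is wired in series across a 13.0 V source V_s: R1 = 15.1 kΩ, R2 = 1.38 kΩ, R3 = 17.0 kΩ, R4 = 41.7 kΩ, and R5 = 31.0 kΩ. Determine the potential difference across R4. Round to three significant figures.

Series total: ΣR = 15.1 + 1.38 + 17.0 + 41.7 + 31.0 = 106.2 kΩ.
By the voltage-divider rule, V = 13.0 × 41.70/106.2 = 5.105 V.

V ≈ 5.11 V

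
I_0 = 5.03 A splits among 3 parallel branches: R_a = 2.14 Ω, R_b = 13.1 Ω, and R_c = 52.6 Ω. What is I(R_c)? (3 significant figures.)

Conductances: ΣG = 1/2.14 + 1/13.1 + 1/52.6 = 0.5626 (1/Ω).
R_c takes the fraction G_k/ΣG = 0.01901/0.5626 = 0.03379, so I = 5.03 × 0.03379 = 0.1700 A.

I ≈ 0.170 A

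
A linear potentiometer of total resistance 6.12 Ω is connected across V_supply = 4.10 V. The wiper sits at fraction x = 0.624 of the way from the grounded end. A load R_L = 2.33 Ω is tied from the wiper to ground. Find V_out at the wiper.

The pot divides into 2.301 Ω above the wiper and 3.819 Ω below.
R_L loads the lower segment: effective lower R = 1.447 Ω.
V_out = 4.10 × 1.447/(2.301 + 1.447) = 1.583 V.
(Unloaded: V_out = x·V_supply = 2.56 V.)

V_out ≈ 1.58 V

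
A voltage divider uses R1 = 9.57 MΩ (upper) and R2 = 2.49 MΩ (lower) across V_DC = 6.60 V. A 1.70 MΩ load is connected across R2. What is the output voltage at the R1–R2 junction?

V_out ≈ 0.630 V

The load sits in parallel with R2, giving an effective lower resistance R2' = R2·R_L/(R2+R_L) = 1.010 MΩ.
Voltage divider with the loaded lower leg: V_out = 6.60 × 1.010/(9.57 + 1.010) = 6.60 × 0.09549 = 0.6302 V.
(Unloaded it would be 1.36 V; the load pulls it down.)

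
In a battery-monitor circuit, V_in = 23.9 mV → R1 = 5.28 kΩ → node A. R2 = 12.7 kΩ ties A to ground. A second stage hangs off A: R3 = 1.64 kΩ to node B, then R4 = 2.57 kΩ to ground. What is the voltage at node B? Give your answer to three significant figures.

V_B ≈ 5.46 mV

Node A sees R2 in parallel with the series input of stage 2, R3 + R4 = 4.210 kΩ.
Effective lower resistance at A: R2 ‖ 4.210 = 3.162 kΩ.
First divider: V_A = V_in · 3.162/(5.28 + 3.162) = 8.952 mV.
Stage 2 is unloaded, so V_B = V_A · R4/(R3+R4) = 8.952 × 2.57/4.210 = 5.465 mV.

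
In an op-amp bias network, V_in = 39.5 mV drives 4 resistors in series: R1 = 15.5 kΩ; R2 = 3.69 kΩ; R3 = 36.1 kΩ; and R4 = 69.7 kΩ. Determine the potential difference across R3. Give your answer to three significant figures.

Series total: ΣR = 15.5 + 3.69 + 36.1 + 69.7 = 125.0 kΩ.
By the voltage-divider rule, V = 39.5 × 36.10/125.0 = 11.41 mV.

V ≈ 11.4 mV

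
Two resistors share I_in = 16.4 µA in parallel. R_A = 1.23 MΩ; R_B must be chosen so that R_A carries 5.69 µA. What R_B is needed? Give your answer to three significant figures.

R_B ≈ 0.653 MΩ

In a two-way split, I_A/I_in = R_B/(R_A + R_B).
5.69/16.4 = R_B/(R_A + R_B) → R_B = R_A · (0.3470)/(1 − 0.3470) = 1.23 × 0.5313 = 0.6535 MΩ.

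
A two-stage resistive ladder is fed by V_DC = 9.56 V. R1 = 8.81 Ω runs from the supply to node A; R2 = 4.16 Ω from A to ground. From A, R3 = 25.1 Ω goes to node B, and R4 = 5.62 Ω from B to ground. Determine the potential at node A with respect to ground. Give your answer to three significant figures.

Looking into the second stage from A: R3 + R4 = 30.72 Ω appears in parallel with R2.
R2 ‖ (R3+R4) = 3.664 Ω.
V_A = 9.56 × 3.664/(8.81 + 3.664) = 2.808 V.

V_A ≈ 2.81 V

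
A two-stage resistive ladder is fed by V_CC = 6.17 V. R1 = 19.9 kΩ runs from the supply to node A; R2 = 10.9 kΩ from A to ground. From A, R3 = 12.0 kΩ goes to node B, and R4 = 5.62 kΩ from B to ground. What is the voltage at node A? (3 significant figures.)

V_A ≈ 1.56 V

The second stage (R3 + R4 = 17.62 kΩ) loads node A in parallel with R2.
R2 ‖ (R3+R4) = 6.734 kΩ.
V_A = 6.17 × 6.734/(19.9 + 6.734) = 1.560 V.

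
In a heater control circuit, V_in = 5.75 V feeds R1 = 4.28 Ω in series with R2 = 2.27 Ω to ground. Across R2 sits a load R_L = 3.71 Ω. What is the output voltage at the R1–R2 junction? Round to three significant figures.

First combine the lower leg with the load: R2 ‖ R_L = 1.408 Ω.
Now apply the divider: V_out = 5.75 × 0.2476 = 1.424 V.

V_out ≈ 1.42 V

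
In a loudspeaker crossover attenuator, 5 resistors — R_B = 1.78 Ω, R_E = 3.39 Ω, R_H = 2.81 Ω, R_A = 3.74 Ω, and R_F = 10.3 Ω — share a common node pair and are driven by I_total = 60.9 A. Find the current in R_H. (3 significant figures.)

Conductances: ΣG = 1/1.78 + 1/3.39 + 1/2.81 + 1/3.74 + 1/10.3 = 1.577 (1/Ω).
By the current-divider rule, I = I_total · G_k/ΣG = 60.9 × 0.2256 = 13.74 A.

I ≈ 13.7 A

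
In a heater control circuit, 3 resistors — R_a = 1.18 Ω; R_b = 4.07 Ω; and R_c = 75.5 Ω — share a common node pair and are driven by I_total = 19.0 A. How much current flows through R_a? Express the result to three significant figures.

I ≈ 14.6 A

Total conductance ΣG = 1/1.18 + 1/4.07 + 1/75.5 = 1.106 (units of 1/Ω).
By the current-divider rule, I = I_total · G_k/ΣG = 19.0 × 0.7660 = 14.55 A.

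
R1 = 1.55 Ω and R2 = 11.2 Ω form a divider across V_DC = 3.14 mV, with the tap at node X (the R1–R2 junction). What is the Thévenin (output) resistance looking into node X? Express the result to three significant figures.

R_th ≈ 1.36 Ω

Zeroing V_DC shorts the top of R1 to ground, so R_th = R1 ‖ R2 = 1.362 Ω.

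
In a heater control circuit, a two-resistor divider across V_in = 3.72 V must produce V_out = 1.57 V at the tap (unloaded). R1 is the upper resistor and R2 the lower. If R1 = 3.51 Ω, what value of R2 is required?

R2 ≈ 2.56 Ω

The divider ratio is R2/(R1+R2) = 1.57/3.72 = 0.4220.
Rearranging, R2 = R1·k/(1−k) = 3.51 × 0.7302 = 2.563 Ω.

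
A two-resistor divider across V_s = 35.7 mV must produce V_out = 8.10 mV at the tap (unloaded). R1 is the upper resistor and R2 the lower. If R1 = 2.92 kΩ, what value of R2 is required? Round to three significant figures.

R2 ≈ 0.857 kΩ

V_out/V_s = R2/(R1+R2) = 0.2269.
Rearranging, R2 = R1·k/(1−k) = 2.92 × 0.2935 = 0.8570 kΩ.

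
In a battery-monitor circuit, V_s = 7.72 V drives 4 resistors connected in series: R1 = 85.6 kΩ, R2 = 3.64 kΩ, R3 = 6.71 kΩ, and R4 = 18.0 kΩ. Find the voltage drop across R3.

V ≈ 0.455 V

Series total: ΣR = 85.6 + 3.64 + 6.71 + 18.0 = 113.9 kΩ.
Voltage divider: V = V_s · (6.710 / 113.9) = 7.72 × 0.05889 = 0.4546 V.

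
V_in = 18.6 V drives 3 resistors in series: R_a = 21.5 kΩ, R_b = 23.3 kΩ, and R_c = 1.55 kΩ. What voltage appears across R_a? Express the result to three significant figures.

V ≈ 8.63 V

Total series resistance ΣR = 21.5 + 23.3 + 1.55 = 46.35 kΩ.
V = V_in · R/ΣR = 18.6 × 0.4639 = 8.628 V.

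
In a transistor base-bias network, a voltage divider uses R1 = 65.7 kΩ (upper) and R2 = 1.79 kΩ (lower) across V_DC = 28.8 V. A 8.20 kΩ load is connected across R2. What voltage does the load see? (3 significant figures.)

V_out ≈ 0.630 V

First combine the lower leg with the load: R2 ‖ R_L = 1.469 kΩ.
Now apply the divider: V_out = 28.8 × 0.02187 = 0.6300 V.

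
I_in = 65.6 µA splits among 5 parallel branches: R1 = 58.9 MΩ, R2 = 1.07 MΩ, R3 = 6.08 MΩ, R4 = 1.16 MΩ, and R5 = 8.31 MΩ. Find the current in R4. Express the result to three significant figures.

I ≈ 26.9 µA

ΣG = 1/58.9 + 1/1.07 + 1/6.08 + 1/1.16 + 1/8.31 = 2.098.
Current divider: I(R4) = I_in · G_k/ΣG = 65.6 × (0.8621/2.098) = 65.6 × 0.4108 = 26.95 µA.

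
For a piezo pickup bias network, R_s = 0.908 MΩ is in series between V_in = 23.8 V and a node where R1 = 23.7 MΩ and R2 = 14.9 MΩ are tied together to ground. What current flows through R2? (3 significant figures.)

Parallel bank: R_p = 1/(1/23.7 + 1/14.9) = 9.148 MΩ.
V_A by voltage divider: V_A = 23.8 × 9.148/(0.908 + 9.148) = 21.65 V.
Branch current I = V_A/R2 = 21.65/14.9 = 1.453 µA.
(Equivalently: I_total = 2.367 µA, then current-divider fraction G_k/ΣG = 0.6140.)

I ≈ 1.45 µA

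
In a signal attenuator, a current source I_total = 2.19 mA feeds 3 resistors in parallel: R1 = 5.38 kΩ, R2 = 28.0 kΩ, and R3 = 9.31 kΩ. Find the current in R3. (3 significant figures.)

I ≈ 0.715 mA

ΣG = 1/5.38 + 1/28.0 + 1/9.31 = 0.3290.
By the current-divider rule, I = I_total · G_k/ΣG = 2.19 × 0.3265 = 0.7150 mA.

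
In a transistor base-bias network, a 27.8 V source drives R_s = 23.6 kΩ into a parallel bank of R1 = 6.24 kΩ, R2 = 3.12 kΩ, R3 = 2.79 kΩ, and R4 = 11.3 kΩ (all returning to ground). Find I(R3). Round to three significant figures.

Equivalent of the parallel group: R_p = 1.078 kΩ.
Node voltage V_A = V_in · R_p/(R_s + R_p) = 27.8 × 0.04368 = 1.214 V.
Branch current I = V_A/R3 = 1.214/2.79 = 0.4352 mA.

I ≈ 0.435 mA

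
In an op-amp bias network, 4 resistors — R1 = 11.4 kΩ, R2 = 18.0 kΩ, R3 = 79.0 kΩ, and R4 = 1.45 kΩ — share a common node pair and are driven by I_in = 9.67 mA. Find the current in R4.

I ≈ 7.89 mA

Conductances: ΣG = 1/11.4 + 1/18.0 + 1/79.0 + 1/1.45 = 0.8456 (1/kΩ).
R4 takes the fraction G_k/ΣG = 0.6897/0.8456 = 0.8156, so I = 9.67 × 0.8156 = 7.887 mA.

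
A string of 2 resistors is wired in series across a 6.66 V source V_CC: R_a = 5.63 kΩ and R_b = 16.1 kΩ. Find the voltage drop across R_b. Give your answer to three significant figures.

V ≈ 4.93 V

Series total: ΣR = 5.63 + 16.1 = 21.73 kΩ.
V = V_CC · R/ΣR = 6.66 × 0.7409 = 4.934 V.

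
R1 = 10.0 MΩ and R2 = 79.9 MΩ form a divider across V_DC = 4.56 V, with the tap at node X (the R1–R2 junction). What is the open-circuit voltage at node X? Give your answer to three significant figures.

V_th ≈ 4.05 V

With X open, the divider is unloaded: V_th = 4.56 × 79.9/89.90 = 4.053 V.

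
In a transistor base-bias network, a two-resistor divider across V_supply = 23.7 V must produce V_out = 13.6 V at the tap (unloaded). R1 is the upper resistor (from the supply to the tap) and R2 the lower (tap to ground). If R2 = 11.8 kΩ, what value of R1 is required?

The divider ratio is R2/(R1+R2) = 13.6/23.7 = 0.5738.
R1 = R2·(1/k − 1) = 11.8 × 0.7426 = 8.763 kΩ.

R1 ≈ 8.76 kΩ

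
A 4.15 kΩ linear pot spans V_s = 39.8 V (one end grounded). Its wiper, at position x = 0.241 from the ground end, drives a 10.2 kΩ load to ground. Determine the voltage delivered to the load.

V_out ≈ 8.93 V

The pot divides into 3.150 kΩ above the wiper and 1.000 kΩ below.
(x·R_p) ‖ R_L = 0.9108 kΩ.
Loaded-divider output: V_out = 39.8 × 0.2243 = 8.927 V.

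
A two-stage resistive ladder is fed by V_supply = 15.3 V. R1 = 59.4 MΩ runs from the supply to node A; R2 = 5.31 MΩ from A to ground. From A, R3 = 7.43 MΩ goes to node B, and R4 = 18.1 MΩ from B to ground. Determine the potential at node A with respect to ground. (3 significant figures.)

Looking into the second stage from A: R3 + R4 = 25.53 MΩ appears in parallel with R2.
R2 ‖ (R3+R4) = 4.396 MΩ.
V_A = 15.3 × 4.396/(59.4 + 4.396) = 1.054 V.

V_A ≈ 1.05 V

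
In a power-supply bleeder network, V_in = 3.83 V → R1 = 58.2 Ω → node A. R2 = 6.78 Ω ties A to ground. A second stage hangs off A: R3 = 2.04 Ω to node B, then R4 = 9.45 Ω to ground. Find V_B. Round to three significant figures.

V_B ≈ 0.215 V

Looking into the second stage from A: R3 + R4 = 11.49 Ω appears in parallel with R2.
R2 ‖ (R3+R4) = 4.264 Ω.
So V_A = 3.83 × 0.06826 = 0.2614 V.
Stage 2 is unloaded, so V_B = V_A · R4/(R3+R4) = 0.2614 × 9.45/11.49 = 0.2150 V.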